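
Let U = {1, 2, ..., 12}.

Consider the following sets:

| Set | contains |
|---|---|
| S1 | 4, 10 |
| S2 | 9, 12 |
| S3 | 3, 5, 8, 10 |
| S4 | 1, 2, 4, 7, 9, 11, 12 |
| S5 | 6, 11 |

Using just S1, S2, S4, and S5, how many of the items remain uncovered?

Union of S1, S2, S4, S5 = {1, 2, 4, 6, 7, 9, 10, 11, 12}.
Not covered: 3, 5, 8 — 3 items.

3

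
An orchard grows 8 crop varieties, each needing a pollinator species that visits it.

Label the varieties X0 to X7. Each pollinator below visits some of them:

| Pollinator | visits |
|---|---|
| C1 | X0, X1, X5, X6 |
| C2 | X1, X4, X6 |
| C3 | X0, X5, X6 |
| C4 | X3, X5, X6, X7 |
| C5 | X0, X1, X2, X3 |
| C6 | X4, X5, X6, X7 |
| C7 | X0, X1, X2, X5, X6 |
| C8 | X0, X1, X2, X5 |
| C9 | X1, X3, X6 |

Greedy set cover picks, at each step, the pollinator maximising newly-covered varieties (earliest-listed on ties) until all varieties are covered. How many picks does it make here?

Greedy: pick C7 (covers 5 new) → pick C4 (covers 2 new) → pick C2 (covers 1 new). Total picks: 3.
(The true minimum cover uses only 2 pollinators, so greedy is not optimal here.)

3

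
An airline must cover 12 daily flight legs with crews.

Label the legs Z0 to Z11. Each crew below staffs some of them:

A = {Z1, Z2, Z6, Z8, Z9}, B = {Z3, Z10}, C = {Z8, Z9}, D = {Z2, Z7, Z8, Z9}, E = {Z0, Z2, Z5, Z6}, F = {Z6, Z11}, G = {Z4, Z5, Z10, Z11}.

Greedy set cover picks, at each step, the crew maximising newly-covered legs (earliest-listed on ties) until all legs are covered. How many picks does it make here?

Greedy: pick A (covers 5 new) → pick G (covers 4 new) → pick B (covers 1 new) → pick D (covers 1 new) → pick E (covers 1 new). Total picks: 5.

5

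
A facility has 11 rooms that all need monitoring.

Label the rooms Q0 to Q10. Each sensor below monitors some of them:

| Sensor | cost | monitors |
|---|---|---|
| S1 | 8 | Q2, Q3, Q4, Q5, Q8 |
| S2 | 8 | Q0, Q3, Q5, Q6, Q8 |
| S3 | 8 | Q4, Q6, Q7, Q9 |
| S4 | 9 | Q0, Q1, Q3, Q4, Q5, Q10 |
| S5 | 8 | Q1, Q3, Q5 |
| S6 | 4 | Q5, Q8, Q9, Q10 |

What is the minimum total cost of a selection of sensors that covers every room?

S1, S3, S4 together cover every room (S1 ∪ S3 ∪ S4 = {Q0, Q1, Q2, Q3, Q4, Q5, Q6, Q7, Q8, Q9, Q10}); total cost 8 + 8 + 9 = 25.
The greedy pick S6, S4, S3, S1 costs 29; no covering selection beats 25.

25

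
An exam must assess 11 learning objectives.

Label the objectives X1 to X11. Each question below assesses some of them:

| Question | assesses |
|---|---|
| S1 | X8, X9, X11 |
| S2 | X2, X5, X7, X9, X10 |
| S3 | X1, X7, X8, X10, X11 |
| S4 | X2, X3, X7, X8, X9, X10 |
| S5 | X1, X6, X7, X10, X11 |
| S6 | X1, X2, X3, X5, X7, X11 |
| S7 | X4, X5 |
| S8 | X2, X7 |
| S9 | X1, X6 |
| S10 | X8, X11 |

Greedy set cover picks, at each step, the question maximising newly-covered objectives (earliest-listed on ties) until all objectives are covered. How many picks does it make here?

3

Greedy: pick S4 (covers 6 new) → pick S5 (covers 3 new) → pick S7 (covers 2 new). Total picks: 3.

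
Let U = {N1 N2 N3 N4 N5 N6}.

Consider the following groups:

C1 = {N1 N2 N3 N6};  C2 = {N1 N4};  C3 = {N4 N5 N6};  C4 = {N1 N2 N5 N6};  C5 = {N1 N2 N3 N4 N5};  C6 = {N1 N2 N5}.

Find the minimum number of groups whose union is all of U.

2

Take {C4, C5}. Their union is {N1, N2, N3, N4, N5, N6}, which is all 6 items.
No single group has all 6 items (the largest, C5, has 5), so 2 is optimal.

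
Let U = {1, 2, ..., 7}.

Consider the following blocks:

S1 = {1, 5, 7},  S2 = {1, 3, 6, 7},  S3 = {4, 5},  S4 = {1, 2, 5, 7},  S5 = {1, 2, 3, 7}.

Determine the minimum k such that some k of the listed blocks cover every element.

3

Take {S2, S3, S4}. Their union is {1, 2, 3, 4, 5, 6, 7}, which is all 7 elements.
Only S3 contains 4, so S3 is forced; the remaining 5 elements need at least 2 more blocks (each remaining block adds at most 4) — so at least 3 blocks are needed, and 3 is optimal.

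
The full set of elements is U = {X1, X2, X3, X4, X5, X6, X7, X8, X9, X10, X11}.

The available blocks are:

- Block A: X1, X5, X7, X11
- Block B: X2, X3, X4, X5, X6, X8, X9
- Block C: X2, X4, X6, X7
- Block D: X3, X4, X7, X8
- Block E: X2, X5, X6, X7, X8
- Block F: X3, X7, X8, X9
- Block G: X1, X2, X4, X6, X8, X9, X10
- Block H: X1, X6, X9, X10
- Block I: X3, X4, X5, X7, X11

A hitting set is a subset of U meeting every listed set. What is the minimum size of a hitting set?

The 2 elements {X6, X7} hit every block.
The blocks D, H are pairwise disjoint, so any hitting set needs a separate element for each — at least 2. Hence 2 is optimal.

2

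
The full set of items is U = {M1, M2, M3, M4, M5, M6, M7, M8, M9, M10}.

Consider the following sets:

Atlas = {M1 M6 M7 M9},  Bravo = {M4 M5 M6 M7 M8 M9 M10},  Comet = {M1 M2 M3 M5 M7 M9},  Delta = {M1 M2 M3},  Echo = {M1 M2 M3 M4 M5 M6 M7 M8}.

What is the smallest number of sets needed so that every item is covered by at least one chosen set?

2

Bravo and Echo together: Bravo ∪ Echo = {M1, M2, M3, M4, M5, M6, M7, M8, M9, M10} — every item is covered.
No single set has all 10 items (the largest, Echo, has 8), so 2 is optimal.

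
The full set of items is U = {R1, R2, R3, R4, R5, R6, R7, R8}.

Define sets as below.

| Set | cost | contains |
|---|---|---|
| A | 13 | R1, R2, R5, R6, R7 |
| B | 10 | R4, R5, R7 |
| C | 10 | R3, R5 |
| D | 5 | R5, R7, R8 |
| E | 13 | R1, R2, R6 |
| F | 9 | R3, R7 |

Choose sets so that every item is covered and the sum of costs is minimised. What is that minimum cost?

B, D, E, F together cover every item (B ∪ D ∪ E ∪ F = {R1, R2, R3, R4, R5, R6, R7, R8}); total cost 10 + 5 + 13 + 9 = 37.
No covering selection has total cost below 37.

37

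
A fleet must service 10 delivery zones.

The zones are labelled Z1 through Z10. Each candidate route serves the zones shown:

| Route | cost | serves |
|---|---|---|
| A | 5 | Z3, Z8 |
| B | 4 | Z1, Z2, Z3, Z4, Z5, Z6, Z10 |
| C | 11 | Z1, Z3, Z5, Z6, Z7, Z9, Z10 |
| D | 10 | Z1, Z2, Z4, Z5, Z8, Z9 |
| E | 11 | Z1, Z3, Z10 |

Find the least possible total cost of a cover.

20

A, B, C together cover every zone (A ∪ B ∪ C = {Z1, Z2, Z3, Z4, Z5, Z6, Z7, Z8, Z9, Z10}); total cost 5 + 4 + 11 = 20.
No covering selection has total cost below 20.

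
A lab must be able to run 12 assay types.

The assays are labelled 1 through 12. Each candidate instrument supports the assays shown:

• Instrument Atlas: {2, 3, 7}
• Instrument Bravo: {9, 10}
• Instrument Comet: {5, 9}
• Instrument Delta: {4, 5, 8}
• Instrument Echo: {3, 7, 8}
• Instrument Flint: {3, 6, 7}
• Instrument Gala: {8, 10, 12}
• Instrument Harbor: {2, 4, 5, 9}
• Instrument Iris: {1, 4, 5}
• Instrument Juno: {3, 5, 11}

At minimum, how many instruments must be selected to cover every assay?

5

Take {Flint, Gala, Harbor, Iris, Juno}. Their union is {1, 2, 3, 4, 5, 6, 7, 8, 9, 10, 11, 12}, which is all 12 assays.
No 4 of the 10 instruments cover everything (all 210 combinations miss at least one assay), so 5 is optimal.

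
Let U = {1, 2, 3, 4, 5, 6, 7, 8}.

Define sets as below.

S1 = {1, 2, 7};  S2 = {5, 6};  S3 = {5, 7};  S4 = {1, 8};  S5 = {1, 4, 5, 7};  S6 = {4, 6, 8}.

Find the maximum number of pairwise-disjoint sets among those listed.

2

S2, S4 are pairwise disjoint (S2={5,6}; S4={1,8}).
Every remaining set overlaps one of these, and no 3 of the listed sets are pairwise disjoint, so 2 is the maximum.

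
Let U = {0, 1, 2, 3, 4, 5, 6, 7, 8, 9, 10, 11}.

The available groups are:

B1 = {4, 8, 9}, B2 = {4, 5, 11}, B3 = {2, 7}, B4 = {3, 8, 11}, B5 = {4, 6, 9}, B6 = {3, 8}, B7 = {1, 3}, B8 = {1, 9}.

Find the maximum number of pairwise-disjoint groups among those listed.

4

B2, B3, B6, B8 are pairwise disjoint (B2={4,5,11}; B3={2,7}; B6={3,8}; B8={1,9}).
Every remaining group overlaps one of these, and no 5 of the listed groups are pairwise disjoint, so 4 is the maximum.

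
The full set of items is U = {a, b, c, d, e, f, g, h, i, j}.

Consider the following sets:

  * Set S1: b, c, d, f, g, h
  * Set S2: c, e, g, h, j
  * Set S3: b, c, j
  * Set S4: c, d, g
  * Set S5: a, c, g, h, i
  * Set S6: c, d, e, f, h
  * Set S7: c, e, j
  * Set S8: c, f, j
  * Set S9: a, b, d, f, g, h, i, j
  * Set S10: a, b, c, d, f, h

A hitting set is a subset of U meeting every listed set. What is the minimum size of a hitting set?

The 2 items {b, c} hit every set.
No single item lies in every set, so at least 2 are needed and 2 is optimal.

2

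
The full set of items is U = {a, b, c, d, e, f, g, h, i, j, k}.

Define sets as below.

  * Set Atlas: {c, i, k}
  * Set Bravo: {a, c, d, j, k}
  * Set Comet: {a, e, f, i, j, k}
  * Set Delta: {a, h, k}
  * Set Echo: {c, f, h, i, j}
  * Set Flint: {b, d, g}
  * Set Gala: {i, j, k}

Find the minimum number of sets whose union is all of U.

3

Comet, Echo, and Flint cover everything between them: the union {a, b, c, d, e, f, g, h, i, j, k} is all of U.
Only Flint contains b, so Flint is forced; the remaining 8 items need at least 2 more sets (each remaining set adds at most 6) — so at least 3 sets are needed, and 3 is optimal.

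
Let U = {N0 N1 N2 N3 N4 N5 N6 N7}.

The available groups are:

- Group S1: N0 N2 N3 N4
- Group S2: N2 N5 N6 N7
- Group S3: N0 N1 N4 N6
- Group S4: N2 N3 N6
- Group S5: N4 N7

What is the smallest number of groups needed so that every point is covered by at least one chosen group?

3

S2 and S3 and S4 together: S2 ∪ S3 ∪ S4 = {N0, N1, N2, N3, N4, N5, N6, N7} — every point is covered.
Only S3 contains N1, so S3 is forced; the remaining 4 points need at least 2 more groups (each remaining group adds at most 3) — so at least 3 groups are needed, and 3 is optimal.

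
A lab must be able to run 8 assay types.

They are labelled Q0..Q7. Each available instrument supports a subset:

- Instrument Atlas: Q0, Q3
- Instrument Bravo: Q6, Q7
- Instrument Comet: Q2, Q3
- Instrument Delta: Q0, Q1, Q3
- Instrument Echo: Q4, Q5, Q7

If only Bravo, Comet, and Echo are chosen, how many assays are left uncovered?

Union of Bravo, Comet, Echo = {Q2, Q3, Q4, Q5, Q6, Q7}.
Not covered: Q0, Q1 — 2 assays.

2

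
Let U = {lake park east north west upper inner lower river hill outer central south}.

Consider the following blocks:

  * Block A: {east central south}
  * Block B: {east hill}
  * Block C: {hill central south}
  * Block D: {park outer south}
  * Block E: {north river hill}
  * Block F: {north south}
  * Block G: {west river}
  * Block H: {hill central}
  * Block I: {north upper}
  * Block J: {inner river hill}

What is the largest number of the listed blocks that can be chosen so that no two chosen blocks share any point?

D, G, H, I are pairwise disjoint (D={park,outer,south}; G={west,river}; H={hill,central}; I={north,upper}).
Every remaining block overlaps one of these, and no 5 of the listed blocks are pairwise disjoint, so 4 is the maximum.

4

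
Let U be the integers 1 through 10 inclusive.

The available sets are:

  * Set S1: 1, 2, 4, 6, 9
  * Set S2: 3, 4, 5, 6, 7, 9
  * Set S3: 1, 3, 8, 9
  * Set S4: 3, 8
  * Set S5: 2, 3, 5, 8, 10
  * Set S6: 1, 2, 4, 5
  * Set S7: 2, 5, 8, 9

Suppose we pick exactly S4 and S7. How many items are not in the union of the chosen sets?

Union of S4, S7 = {2, 3, 5, 8, 9}.
Not covered: 1, 4, 6, 7, 10 — 5 items.

5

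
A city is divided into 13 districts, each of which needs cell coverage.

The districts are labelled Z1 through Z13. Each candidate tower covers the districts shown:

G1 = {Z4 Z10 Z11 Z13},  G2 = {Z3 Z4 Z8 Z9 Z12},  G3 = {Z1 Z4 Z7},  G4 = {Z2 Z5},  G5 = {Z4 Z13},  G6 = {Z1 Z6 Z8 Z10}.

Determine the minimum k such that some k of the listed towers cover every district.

5

G1 and G2 and G3 and G4 and G6 together: G1 ∪ G2 ∪ G3 ∪ G4 ∪ G6 = {Z1, Z2, Z3, Z4, Z5, Z6, Z7, Z8, Z9, Z10, Z11, Z12, Z13} — every district is covered.
No 4 of the 6 towers cover everything (all 15 combinations miss at least one district), so 5 is optimal.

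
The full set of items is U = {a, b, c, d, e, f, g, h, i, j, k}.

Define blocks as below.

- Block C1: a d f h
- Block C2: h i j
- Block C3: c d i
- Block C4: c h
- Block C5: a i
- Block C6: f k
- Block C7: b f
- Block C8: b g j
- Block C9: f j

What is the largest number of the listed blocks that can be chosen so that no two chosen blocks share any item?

C4, C5, C6, C8 are pairwise disjoint (C4={c,h}; C5={a,i}; C6={f,k}; C8={b,g,j}).
Every remaining block overlaps one of these, and no 5 of the listed blocks are pairwise disjoint, so 4 is the maximum.

4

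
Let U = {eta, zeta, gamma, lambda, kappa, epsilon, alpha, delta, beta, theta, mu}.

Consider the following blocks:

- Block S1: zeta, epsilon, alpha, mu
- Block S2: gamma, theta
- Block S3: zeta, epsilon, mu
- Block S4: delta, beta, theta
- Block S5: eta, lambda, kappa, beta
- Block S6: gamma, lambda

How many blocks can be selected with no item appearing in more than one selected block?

3

S1, S4, S6 are pairwise disjoint (S1={zeta,epsilon,alpha,mu}; S4={delta,beta,theta}; S6={gamma,lambda}).
Every remaining block overlaps one of these, and no 4 of the listed blocks are pairwise disjoint, so 3 is the maximum.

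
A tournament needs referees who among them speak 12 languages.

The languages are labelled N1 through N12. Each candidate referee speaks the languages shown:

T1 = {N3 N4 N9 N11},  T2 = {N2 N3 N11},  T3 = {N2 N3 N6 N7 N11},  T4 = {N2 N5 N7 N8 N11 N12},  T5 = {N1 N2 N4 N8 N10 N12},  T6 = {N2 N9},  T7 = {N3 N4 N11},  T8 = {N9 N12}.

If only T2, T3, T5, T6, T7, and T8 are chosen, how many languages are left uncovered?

1

Union of T2, T3, T5, T6, T7, T8 = {N1, N2, N3, N4, N6, N7, N8, N9, N10, N11, N12}.
Not covered: N5 — 1 language.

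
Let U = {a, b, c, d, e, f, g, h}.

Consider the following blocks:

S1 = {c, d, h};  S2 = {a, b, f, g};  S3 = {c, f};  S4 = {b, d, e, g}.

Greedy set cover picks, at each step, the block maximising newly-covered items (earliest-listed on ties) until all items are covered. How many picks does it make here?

3

Greedy: pick S2 (covers 4 new) → pick S1 (covers 3 new) → pick S4 (covers 1 new). Total picks: 3.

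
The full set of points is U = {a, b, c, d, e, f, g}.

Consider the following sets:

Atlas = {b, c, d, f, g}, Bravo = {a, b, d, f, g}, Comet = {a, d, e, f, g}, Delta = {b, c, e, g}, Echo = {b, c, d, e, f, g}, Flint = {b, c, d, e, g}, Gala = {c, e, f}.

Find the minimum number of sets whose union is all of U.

Comet and Delta together: Comet ∪ Delta = {a, b, c, d, e, f, g} — every point is covered.
No single set has all 7 points (the largest, Echo, has 6), so 2 is optimal.

2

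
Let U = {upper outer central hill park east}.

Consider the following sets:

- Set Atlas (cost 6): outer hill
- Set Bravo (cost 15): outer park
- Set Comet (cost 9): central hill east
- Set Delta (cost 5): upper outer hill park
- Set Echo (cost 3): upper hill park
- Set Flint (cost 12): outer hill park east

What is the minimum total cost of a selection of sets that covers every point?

14

Comet, Delta together cover every point (Comet ∪ Delta = {upper, outer, central, hill, park, east}); total cost 9 + 5 = 14.
The greedy pick Echo, Comet, Delta costs 17; no covering selection beats 14.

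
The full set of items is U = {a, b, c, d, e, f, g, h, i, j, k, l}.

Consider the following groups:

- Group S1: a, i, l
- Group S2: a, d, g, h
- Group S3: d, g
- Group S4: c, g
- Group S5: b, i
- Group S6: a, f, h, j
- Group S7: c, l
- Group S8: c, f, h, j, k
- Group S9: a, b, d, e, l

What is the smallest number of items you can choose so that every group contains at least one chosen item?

4

The 4 items {a, b, c, g} hit every group.
The groups S3, S5, S6, S7 are pairwise disjoint, so any hitting set needs a separate item for each — at least 4. Hence 4 is optimal.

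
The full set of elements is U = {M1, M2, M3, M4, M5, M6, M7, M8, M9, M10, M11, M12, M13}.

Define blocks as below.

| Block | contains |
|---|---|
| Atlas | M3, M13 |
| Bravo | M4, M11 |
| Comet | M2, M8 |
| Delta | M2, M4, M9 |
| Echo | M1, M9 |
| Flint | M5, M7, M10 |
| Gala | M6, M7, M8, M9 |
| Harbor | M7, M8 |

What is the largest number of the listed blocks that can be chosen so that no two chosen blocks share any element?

5

Atlas, Bravo, Comet, Echo, Flint are pairwise disjoint (Atlas={M3,M13}; Bravo={M4,M11}; Comet={M2,M8}; Echo={M1,M9}; Flint={M5,M7,M10}).
Every remaining block overlaps one of these, and no 6 of the listed blocks are pairwise disjoint, so 5 is the maximum.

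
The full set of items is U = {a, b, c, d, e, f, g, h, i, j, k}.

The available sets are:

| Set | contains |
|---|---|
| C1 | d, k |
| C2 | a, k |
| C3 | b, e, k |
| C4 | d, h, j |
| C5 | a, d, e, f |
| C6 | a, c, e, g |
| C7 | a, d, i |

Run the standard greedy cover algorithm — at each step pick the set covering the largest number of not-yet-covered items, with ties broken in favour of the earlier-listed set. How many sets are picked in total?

5

Greedy: pick C5 (covers 4 new) → pick C3 (covers 2 new) → pick C4 (covers 2 new) → pick C6 (covers 2 new) → pick C7 (covers 1 new). Total picks: 5.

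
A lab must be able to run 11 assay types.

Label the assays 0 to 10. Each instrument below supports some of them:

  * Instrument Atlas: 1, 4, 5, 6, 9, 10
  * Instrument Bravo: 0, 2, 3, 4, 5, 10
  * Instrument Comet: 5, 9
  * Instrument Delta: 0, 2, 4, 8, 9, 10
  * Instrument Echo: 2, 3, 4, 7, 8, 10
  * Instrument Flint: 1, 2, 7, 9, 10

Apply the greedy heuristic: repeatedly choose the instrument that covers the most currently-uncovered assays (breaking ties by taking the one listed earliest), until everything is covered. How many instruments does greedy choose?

3

Greedy: pick Atlas (covers 6 new) → pick Echo (covers 4 new) → pick Bravo (covers 1 new). Total picks: 3.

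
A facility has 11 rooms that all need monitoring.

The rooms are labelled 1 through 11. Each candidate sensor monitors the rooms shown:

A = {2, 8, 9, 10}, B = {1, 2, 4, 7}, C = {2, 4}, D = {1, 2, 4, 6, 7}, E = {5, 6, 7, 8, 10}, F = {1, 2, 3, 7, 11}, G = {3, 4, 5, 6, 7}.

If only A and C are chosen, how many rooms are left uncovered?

6

Union of A, C = {2, 4, 8, 9, 10}.
Not covered: 1, 3, 5, 6, 7, 11 — 6 rooms.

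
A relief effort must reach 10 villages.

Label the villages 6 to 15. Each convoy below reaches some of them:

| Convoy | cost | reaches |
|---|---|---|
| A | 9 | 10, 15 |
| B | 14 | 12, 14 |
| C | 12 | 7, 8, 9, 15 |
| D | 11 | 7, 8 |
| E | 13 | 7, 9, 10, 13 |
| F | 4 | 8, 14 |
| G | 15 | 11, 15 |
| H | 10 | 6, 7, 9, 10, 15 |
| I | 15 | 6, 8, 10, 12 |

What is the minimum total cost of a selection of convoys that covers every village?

47

E, F, G, I together cover every village (E ∪ F ∪ G ∪ I = {6, 7, 8, 9, 10, 11, 12, 13, 14, 15}); total cost 13 + 4 + 15 + 15 = 47.
The greedy pick F, H, E, B, G costs 56; no covering selection beats 47.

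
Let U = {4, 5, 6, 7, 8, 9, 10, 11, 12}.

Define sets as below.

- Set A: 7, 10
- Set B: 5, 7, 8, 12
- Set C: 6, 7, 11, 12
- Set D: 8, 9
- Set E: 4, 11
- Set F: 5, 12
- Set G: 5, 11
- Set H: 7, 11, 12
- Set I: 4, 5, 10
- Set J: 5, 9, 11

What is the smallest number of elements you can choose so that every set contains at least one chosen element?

4

Take T = {4, 5, 7, 9}. Each listed set contains at least one of these, so T is a hitting set of size 4.
The sets A, D, E, F are pairwise disjoint, so any hitting set needs a separate element for each — at least 4. Hence 4 is optimal.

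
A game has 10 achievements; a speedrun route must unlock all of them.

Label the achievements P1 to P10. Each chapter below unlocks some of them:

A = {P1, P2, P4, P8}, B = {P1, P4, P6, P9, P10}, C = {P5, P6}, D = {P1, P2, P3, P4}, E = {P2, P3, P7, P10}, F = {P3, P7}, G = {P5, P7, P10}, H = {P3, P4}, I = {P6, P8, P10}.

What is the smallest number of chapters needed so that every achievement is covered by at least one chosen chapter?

Take {B, C, E, I}. Their union is {P1, P2, P3, P4, P5, P6, P7, P8, P9, P10}, which is all 10 achievements.
No 3 of the 9 chapters cover everything (all 84 combinations miss at least one achievement), so 4 is optimal.

4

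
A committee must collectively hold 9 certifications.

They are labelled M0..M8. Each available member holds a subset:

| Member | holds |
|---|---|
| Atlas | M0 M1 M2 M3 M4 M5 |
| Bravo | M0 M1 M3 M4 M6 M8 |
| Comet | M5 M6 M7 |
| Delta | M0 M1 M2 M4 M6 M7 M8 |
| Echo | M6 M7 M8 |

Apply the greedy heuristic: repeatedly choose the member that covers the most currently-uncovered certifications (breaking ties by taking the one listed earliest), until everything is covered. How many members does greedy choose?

Greedy: pick Delta (covers 7 new) → pick Atlas (covers 2 new). Total picks: 2.

2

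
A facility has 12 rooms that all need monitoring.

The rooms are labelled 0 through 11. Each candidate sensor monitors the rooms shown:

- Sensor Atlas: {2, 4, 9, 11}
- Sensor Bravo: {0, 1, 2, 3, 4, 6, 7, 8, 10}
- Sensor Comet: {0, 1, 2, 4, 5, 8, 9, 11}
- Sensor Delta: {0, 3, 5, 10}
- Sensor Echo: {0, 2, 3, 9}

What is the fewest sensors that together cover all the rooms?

Take {Bravo, Comet}. Their union is {0, 1, 2, 3, 4, 5, 6, 7, 8, 9, 10, 11}, which is all 12 rooms.
No single sensor has all 12 rooms (the largest, Bravo, has 9), so 2 is optimal.

2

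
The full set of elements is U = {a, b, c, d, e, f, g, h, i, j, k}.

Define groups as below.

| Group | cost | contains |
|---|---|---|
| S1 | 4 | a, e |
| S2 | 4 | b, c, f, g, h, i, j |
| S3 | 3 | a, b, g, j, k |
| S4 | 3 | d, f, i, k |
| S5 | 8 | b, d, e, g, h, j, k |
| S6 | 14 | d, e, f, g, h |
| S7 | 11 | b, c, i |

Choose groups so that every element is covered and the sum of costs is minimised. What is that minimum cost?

S1, S2, S4 together cover every element (S1 ∪ S2 ∪ S4 = {a, b, c, d, e, f, g, h, i, j, k}); total cost 4 + 4 + 3 = 11.
The greedy pick S2, S3, S4, S1 costs 14; no covering selection beats 11.

11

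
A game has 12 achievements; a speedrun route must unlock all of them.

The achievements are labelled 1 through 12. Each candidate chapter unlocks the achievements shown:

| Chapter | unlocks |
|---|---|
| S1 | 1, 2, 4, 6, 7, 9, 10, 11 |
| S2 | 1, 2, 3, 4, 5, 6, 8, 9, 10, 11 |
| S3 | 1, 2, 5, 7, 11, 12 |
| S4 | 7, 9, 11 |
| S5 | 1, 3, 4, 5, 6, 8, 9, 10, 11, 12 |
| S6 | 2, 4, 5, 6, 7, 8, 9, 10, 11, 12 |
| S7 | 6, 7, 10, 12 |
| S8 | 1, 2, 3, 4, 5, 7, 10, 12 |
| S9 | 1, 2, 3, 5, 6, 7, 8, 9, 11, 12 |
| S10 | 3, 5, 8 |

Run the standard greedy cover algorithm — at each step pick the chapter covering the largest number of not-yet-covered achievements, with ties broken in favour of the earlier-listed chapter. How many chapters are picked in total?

2

Greedy: pick S2 (covers 10 new) → pick S3 (covers 2 new). Total picks: 2.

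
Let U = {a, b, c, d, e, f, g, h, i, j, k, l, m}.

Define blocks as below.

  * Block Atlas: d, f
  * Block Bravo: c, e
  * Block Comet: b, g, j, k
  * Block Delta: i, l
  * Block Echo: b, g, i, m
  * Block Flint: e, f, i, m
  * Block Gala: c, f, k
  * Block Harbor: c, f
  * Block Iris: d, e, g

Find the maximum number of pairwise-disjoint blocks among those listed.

Atlas, Bravo, Comet, Delta are pairwise disjoint (Atlas={d,f}; Bravo={c,e}; Comet={b,g,j,k}; Delta={i,l}).
Every remaining block overlaps one of these, and no 5 of the listed blocks are pairwise disjoint, so 4 is the maximum.

4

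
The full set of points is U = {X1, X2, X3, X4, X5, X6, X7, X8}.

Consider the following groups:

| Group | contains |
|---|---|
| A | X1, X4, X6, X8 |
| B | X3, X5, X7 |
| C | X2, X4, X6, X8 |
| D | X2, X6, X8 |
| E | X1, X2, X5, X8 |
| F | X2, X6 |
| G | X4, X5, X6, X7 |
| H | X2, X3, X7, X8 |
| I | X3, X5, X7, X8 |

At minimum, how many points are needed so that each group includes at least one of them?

3

T = {X2, X4, X5} meets every group (each contains at least one member of T), and |T| = 3.
No choice of 2 points meets every group, so 3 is the minimum.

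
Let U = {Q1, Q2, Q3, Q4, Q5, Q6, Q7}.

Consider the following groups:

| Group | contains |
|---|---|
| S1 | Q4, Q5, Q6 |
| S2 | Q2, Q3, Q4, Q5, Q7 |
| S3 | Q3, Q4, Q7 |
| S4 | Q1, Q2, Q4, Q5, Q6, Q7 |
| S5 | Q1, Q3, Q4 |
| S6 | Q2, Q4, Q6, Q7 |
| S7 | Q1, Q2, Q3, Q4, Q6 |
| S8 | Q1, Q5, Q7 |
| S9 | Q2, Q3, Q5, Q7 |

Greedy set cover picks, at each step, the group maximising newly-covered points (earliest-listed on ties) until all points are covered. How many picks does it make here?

2

Greedy: pick S4 (covers 6 new) → pick S2 (covers 1 new). Total picks: 2.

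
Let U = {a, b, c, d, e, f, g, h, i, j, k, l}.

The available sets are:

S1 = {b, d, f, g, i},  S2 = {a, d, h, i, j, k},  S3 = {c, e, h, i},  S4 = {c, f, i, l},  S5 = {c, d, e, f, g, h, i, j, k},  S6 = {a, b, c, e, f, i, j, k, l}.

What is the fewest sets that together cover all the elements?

2

S5 and S6 cover everything between them: the union {a, b, c, d, e, f, g, h, i, j, k, l} is all of U.
No single set has all 12 elements (the largest, S5, has 9), so 2 is optimal.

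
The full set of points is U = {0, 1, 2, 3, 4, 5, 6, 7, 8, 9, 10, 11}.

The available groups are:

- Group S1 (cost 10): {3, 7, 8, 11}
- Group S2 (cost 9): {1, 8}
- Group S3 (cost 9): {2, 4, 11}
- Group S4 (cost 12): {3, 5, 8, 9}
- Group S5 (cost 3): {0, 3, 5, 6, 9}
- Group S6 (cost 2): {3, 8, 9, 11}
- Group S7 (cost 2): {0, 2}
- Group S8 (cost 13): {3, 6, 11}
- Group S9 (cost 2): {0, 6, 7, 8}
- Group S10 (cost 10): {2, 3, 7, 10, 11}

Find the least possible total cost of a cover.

S2, S3, S5, S10 together cover every point (S2 ∪ S3 ∪ S5 ∪ S10 = {0, 1, 2, 3, 4, 5, 6, 7, 8, 9, 10, 11}); total cost 9 + 9 + 3 + 10 = 31.
The greedy pick S6, S9, S7, S5, S2, S3, S10 costs 37; no covering selection beats 31.

31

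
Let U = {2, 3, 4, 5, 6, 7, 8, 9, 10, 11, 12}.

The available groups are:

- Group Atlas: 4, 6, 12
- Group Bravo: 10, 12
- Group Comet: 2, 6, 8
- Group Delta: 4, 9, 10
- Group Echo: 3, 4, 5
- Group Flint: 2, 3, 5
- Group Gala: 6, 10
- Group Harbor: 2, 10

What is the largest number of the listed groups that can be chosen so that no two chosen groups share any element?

3

Bravo, Comet, Echo are pairwise disjoint (Bravo={10,12}; Comet={2,6,8}; Echo={3,4,5}).
Every remaining group overlaps one of these, and no 4 of the listed groups are pairwise disjoint, so 3 is the maximum.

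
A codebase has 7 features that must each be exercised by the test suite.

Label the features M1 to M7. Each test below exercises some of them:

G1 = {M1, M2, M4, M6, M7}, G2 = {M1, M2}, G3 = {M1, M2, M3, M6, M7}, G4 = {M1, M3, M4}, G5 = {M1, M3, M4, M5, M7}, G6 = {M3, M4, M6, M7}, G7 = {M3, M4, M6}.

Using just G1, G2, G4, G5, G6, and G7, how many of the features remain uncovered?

0

Union of G1, G2, G4, G5, G6, G7 = {M1, M2, M3, M4, M5, M6, M7} — that's every feature, so 0 are uncovered.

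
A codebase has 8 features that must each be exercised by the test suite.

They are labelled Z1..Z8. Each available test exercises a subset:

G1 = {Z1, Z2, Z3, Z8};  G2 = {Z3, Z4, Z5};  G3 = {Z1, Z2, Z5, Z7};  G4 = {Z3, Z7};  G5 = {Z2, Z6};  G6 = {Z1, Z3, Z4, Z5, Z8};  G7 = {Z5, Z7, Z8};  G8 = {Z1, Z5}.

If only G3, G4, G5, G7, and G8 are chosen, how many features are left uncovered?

1

Union of G3, G4, G5, G7, G8 = {Z1, Z2, Z3, Z5, Z6, Z7, Z8}.
Not covered: Z4 — 1 feature.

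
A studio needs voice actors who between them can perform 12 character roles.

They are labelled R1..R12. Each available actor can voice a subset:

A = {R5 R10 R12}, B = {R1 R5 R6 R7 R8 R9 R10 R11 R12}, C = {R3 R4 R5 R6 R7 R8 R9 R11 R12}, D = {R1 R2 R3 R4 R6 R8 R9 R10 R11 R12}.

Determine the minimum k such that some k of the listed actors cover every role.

2

Take {B, D}. Their union is {R1, R2, R3, R4, R5, R6, R7, R8, R9, R10, R11, R12}, which is all 12 roles.
No single actor has all 12 roles (the largest, D, has 10), so 2 is optimal.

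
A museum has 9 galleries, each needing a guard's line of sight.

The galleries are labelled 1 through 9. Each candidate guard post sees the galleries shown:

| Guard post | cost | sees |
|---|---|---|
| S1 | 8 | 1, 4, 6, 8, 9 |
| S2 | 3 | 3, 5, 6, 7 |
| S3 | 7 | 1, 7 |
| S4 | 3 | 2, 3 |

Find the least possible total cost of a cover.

14

S1, S2, S4 together cover every gallery (S1 ∪ S2 ∪ S4 = {1, 2, 3, 4, 5, 6, 7, 8, 9}); total cost 8 + 3 + 3 = 14.
No covering selection has total cost below 14.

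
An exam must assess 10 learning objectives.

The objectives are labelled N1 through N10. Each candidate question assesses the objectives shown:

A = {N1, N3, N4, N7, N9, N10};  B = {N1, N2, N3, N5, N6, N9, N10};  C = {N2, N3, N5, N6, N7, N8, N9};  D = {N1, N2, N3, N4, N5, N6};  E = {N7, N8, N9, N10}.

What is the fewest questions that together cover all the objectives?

2

A and C together: A ∪ C = {N1, N2, N3, N4, N5, N6, N7, N8, N9, N10} — every objective is covered.
No single question has all 10 objectives (the largest, B, has 7), so 2 is optimal.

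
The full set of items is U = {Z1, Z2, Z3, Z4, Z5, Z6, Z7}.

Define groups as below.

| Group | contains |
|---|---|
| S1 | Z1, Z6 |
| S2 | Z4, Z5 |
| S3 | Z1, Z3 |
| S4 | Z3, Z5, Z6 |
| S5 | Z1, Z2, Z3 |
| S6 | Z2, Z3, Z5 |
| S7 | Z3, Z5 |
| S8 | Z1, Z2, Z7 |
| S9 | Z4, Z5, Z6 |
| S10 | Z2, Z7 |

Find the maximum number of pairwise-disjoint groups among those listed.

3

S1, S7, S10 are pairwise disjoint (S1={Z1,Z6}; S7={Z3,Z5}; S10={Z2,Z7}).
Every remaining group overlaps one of these, and no 4 of the listed groups are pairwise disjoint, so 3 is the maximum.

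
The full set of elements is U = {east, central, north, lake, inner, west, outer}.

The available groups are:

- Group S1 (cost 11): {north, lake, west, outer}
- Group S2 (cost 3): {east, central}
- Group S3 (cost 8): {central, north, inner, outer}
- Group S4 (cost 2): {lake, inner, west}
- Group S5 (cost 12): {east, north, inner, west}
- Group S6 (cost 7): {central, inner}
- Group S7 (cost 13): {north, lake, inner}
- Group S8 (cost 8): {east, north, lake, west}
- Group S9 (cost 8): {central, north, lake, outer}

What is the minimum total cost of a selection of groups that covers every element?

13

S2, S3, S4 together cover every element (S2 ∪ S3 ∪ S4 = {east, central, north, lake, inner, west, outer}); total cost 3 + 8 + 2 = 13.
No covering selection has total cost below 13.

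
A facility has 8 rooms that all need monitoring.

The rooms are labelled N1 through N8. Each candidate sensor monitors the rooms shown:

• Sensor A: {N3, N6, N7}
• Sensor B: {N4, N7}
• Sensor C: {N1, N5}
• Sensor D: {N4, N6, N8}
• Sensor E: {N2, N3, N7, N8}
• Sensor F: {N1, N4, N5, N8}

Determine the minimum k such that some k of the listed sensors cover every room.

3

Take {C, D, E}. Their union is {N1, N2, N3, N4, N5, N6, N7, N8}, which is all 8 rooms.
Only E contains N2, so E is forced; the remaining 4 rooms need at least 2 more sensors (each remaining sensor adds at most 3) — so at least 3 sensors are needed, and 3 is optimal.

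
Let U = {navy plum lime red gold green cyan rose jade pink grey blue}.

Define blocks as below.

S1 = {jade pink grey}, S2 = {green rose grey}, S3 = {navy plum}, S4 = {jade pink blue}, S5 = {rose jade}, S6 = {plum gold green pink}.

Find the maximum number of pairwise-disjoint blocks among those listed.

S2, S3, S4 are pairwise disjoint (S2={green,rose,grey}; S3={navy,plum}; S4={jade,pink,blue}).
Every remaining block overlaps one of these, and no 4 of the listed blocks are pairwise disjoint, so 3 is the maximum.

3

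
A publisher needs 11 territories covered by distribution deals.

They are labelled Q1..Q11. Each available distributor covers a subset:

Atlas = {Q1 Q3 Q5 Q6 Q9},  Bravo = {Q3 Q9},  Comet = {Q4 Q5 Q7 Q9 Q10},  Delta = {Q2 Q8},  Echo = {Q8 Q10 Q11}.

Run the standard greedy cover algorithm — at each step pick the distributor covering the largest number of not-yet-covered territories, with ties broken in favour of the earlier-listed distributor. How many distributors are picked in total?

4

Greedy: pick Atlas (covers 5 new) → pick Comet (covers 3 new) → pick Delta (covers 2 new) → pick Echo (covers 1 new). Total picks: 4.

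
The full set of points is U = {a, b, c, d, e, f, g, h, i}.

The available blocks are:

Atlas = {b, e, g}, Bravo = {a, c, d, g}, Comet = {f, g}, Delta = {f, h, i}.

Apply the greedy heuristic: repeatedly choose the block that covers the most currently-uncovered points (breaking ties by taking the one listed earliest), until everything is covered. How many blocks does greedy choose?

Greedy: pick Bravo (covers 4 new) → pick Delta (covers 3 new) → pick Atlas (covers 2 new). Total picks: 3.

3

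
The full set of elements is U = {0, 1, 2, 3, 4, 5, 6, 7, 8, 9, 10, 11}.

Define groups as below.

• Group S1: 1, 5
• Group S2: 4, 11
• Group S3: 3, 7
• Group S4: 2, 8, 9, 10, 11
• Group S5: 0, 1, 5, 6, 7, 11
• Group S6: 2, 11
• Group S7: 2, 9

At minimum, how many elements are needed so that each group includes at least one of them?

Take H = {1, 7, 9, 11}. Each listed group contains at least one of these, so H is a hitting set of size 4.
The groups S1, S2, S3, S7 are pairwise disjoint, so any hitting set needs a separate element for each — at least 4. Hence 4 is optimal.

4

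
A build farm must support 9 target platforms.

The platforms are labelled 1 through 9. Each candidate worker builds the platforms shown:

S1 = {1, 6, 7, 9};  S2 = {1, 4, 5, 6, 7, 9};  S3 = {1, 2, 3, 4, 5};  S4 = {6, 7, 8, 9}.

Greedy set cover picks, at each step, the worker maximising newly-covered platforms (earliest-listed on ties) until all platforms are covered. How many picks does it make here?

3

Greedy: pick S2 (covers 6 new) → pick S3 (covers 2 new) → pick S4 (covers 1 new). Total picks: 3.
(The true minimum cover uses only 2 workers, so greedy is not optimal here.)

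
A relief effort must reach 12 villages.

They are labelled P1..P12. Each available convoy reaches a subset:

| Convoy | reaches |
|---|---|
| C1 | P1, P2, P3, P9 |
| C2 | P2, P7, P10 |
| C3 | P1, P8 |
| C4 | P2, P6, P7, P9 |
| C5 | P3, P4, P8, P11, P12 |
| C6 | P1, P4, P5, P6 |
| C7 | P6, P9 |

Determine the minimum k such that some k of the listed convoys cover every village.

4

C2 and C4 and C5 and C6 together: C2 ∪ C4 ∪ C5 ∪ C6 = {P1, P2, P3, P4, P5, P6, P7, P8, P9, P10, P11, P12} — every village is covered.
No 3 of the 7 convoys cover everything (all 35 combinations miss at least one village), so 4 is optimal.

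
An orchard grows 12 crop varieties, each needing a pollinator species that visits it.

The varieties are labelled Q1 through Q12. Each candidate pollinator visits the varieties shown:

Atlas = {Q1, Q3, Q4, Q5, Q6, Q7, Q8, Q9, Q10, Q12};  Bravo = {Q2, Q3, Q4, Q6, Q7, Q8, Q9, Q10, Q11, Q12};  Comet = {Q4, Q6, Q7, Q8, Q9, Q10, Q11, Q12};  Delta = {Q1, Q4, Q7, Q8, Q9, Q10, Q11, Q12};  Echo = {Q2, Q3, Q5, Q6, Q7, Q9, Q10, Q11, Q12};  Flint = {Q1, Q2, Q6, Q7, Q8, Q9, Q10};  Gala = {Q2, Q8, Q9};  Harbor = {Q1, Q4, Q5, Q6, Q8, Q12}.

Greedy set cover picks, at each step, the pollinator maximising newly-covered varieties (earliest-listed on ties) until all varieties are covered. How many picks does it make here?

2

Greedy: pick Atlas (covers 10 new) → pick Bravo (covers 2 new). Total picks: 2.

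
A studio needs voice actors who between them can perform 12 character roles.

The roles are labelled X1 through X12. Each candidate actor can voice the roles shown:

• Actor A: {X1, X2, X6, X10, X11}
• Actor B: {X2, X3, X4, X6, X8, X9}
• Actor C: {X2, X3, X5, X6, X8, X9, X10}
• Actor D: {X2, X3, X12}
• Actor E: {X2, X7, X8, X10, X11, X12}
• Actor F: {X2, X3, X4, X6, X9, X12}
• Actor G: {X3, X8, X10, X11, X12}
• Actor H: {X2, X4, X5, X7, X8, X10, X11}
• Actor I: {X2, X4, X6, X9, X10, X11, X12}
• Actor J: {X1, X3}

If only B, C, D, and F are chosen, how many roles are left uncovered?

Union of B, C, D, F = {X2, X3, X4, X5, X6, X8, X9, X10, X12}.
Not covered: X1, X7, X11 — 3 roles.

3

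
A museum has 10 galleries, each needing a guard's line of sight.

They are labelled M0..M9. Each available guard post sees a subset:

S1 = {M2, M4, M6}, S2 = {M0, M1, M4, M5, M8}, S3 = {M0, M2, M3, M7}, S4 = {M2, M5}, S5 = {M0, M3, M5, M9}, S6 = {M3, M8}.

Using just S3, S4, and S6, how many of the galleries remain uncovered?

Union of S3, S4, S6 = {M0, M2, M3, M5, M7, M8}.
Not covered: M1, M4, M6, M9 — 4 galleries.

4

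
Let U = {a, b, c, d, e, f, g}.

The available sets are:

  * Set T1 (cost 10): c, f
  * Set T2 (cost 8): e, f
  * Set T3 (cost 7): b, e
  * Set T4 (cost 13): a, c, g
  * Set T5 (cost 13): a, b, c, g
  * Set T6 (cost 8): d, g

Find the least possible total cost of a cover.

29

T2, T5, T6 together cover every item (T2 ∪ T5 ∪ T6 = {a, b, c, d, e, f, g}); total cost 8 + 13 + 8 = 29.
No covering selection has total cost below 29.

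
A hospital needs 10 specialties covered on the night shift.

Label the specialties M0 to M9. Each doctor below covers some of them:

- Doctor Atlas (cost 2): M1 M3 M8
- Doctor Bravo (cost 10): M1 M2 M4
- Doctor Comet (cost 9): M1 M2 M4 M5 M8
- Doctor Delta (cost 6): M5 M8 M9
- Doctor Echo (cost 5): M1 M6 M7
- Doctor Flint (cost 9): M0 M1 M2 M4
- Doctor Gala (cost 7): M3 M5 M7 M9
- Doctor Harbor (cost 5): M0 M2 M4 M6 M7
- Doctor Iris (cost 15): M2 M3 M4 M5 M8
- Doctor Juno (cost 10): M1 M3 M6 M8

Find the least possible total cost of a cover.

13

Atlas, Delta, Harbor together cover every specialty (Atlas ∪ Delta ∪ Harbor = {M0, M1, M2, M3, M4, M5, M6, M7, M8, M9}); total cost 2 + 6 + 5 = 13.
No covering selection has total cost below 13.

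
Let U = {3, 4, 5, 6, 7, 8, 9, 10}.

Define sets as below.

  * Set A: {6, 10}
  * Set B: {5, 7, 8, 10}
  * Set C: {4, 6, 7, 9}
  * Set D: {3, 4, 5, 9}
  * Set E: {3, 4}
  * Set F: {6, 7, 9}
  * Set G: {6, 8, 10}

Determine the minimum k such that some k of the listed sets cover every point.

3

C and D and G together: C ∪ D ∪ G = {3, 4, 5, 6, 7, 8, 9, 10} — every point is covered.
No 2 of the 7 sets cover everything (all 21 combinations miss at least one point), so 3 is optimal.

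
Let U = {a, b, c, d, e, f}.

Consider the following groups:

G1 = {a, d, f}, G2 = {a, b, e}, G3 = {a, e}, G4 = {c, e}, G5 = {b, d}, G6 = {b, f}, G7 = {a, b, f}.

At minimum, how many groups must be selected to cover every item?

G1 and G2 and G4 together: G1 ∪ G2 ∪ G4 = {a, b, c, d, e, f} — every item is covered.
Only G4 contains c, so G4 is forced; the remaining 4 items need at least 2 more groups (each remaining group adds at most 3) — so at least 3 groups are needed, and 3 is optimal.

3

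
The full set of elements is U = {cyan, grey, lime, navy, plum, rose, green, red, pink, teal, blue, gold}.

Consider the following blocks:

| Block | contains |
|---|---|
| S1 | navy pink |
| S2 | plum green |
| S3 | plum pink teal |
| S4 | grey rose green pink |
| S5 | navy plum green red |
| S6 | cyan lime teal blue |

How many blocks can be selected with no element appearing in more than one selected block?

3

S1, S2, S6 are pairwise disjoint (S1={navy,pink}; S2={plum,green}; S6={cyan,lime,teal,blue}).
Every remaining block overlaps one of these, and no 4 of the listed blocks are pairwise disjoint, so 3 is the maximum.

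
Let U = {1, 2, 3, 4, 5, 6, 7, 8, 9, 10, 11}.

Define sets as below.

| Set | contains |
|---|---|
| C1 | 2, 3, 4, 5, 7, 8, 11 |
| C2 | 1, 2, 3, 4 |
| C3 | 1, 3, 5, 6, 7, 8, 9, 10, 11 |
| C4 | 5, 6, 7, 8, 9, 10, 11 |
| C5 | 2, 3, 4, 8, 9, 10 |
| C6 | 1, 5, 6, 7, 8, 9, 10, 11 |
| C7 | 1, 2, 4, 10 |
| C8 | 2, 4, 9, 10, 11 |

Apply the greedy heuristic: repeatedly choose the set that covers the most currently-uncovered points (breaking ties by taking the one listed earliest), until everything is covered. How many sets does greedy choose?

Greedy: pick C3 (covers 9 new) → pick C1 (covers 2 new). Total picks: 2.

2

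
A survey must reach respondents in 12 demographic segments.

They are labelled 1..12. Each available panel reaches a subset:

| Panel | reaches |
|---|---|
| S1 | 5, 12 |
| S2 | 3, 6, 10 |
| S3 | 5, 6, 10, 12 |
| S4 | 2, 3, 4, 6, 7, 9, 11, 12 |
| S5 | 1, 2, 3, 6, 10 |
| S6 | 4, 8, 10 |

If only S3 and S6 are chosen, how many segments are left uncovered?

6

Union of S3, S6 = {4, 5, 6, 8, 10, 12}.
Not covered: 1, 2, 3, 7, 9, 11 — 6 segments.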